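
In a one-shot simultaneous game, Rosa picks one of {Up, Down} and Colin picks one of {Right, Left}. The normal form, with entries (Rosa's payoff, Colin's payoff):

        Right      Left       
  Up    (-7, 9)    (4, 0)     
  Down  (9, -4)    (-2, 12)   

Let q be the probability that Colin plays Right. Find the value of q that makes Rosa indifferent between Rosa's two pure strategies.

q = 3/11

Set Rosa's expected payoff from Up equal to that from Down:
  Rosa's payoff to Up: q·(-7) + (1−q)·4 = -11q + 4
  Rosa's payoff to Down: q·9 + (1−q)·(-2) = 11q - 2
  -11q + 4 = 11q - 2  ⇒  -22q = -6  ⇒  q = 3/11.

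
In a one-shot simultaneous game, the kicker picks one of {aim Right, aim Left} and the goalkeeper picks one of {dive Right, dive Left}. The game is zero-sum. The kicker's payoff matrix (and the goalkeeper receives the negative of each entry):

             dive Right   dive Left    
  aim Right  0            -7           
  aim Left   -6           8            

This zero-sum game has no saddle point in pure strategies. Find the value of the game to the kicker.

v = -2

In a mixed equilibrium the kicker is indifferent between aim Right and aim Left; this condition fixes q.
  the kicker's payoff from aim Right: q·0 + (1−q)·(-7) = 7q - 7
  the kicker's payoff from aim Left: q·(-6) + (1−q)·8 = -14q + 8
  7q - 7 = -14q + 8  ⇒  21q = 15  ⇒  q = 5/7.
The value is the kicker's expected payoff against this mix (using aim Right): (5/7)·0 + (2/7)·(-7) = -2.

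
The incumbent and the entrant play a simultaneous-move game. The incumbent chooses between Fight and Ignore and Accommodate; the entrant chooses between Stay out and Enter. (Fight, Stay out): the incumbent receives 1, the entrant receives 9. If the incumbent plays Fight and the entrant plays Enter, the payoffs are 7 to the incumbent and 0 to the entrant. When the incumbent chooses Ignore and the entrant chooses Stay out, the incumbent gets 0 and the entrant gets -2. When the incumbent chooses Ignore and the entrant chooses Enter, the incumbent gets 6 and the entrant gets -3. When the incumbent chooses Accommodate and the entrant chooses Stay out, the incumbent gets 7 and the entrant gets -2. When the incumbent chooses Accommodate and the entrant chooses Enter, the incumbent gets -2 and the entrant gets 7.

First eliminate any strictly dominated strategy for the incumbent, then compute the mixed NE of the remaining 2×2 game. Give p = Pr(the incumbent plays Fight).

p = 1/2

The incumbent's strategy Ignore is strictly dominated by Fight: 1 > 0 and 7 > 6. Eliminate Ignore.
Set the entrant's expected payoff from Stay out equal to that from Enter:
  the entrant's payoff to Stay out: p·9 + (1−p)·(-2) = 11p - 2
  the entrant's payoff to Enter: p·0 + (1−p)·7 = -7p + 7
  11p - 2 = -7p + 7  ⇒  18p = 9  ⇒  p = 1/2.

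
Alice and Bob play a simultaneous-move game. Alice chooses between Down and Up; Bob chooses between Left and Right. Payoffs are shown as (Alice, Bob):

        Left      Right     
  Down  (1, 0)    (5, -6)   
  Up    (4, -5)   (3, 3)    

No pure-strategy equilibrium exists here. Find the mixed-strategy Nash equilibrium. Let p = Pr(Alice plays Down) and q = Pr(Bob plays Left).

Set Bob's expected payoff from Left equal to that from Right:
  Bob's payoff to Left: p·0 + (1−p)·(-5) = 5p - 5
  Bob's payoff to Right: p·(-6) + (1−p)·3 = -9p + 3
  5p - 5 = -9p + 3  ⇒  14p = 8  ⇒  p = 4/7.
For Alice to be willing to mix, Alice must be indifferent between Down and Up, which pins down Bob's mix.
  Alice's expected payoff from Down: q·1 + (1−q)·5 = -4q + 5
  Alice's expected payoff from Up: q·4 + (1−q)·3 = q + 3
  -4q + 5 = q + 3  ⇒  -5q = -2  ⇒  q = 2/5.

p = 4/7, q = 2/5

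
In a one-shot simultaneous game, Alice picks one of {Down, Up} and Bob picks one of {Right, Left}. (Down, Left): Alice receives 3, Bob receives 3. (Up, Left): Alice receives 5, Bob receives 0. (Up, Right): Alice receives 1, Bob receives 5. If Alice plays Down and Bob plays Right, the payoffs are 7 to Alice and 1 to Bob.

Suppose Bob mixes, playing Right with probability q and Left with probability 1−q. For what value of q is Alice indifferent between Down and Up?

In a mixed equilibrium Alice is indifferent between Down and Up; this condition fixes q.
  Alice's payoff from Down: q·7 + (1−q)·3 = 4q + 3
  Alice's payoff from Up: q·1 + (1−q)·5 = -4q + 5
  4q + 3 = -4q + 5  ⇒  8q = 2  ⇒  q = 1/4.

q = 1/4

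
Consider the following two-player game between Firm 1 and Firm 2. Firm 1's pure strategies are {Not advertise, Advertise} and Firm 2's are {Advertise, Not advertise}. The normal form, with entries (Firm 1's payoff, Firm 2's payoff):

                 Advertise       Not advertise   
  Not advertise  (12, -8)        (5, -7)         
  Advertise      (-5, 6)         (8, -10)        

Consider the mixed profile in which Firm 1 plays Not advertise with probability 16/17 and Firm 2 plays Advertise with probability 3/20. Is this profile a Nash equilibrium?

Check Firm 2's indifference given Firm 1's mix p = 16/17:
  payoff from Advertise = -122/17; payoff from Not advertise = -122/17 — equal.
Check Firm 1's indifference given Firm 2's mix q = 3/20:
  payoff from Not advertise = 121/20; payoff from Advertise = 121/20 — equal.
Both players are indifferent, so neither can profitably deviate.

Yes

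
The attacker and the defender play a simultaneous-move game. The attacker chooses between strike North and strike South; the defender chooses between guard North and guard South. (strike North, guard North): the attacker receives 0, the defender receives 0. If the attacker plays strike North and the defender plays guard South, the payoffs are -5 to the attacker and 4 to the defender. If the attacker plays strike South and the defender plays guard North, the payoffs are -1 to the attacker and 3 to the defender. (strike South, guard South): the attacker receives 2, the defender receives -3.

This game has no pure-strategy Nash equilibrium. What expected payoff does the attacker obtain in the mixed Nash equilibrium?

For the attacker to be willing to mix, the attacker must be indifferent between strike North and strike South, which pins down the defender's mix.
  the attacker's payoff to strike North: q·0 + (1−q)·(-5) = 5q - 5
  the attacker's payoff to strike South: q·(-1) + (1−q)·2 = -3q + 2
  5q - 5 = -3q + 2  ⇒  8q = 7  ⇒  q = 7/8.
At equilibrium the attacker is indifferent across rows, so the attacker's payoff equals the payoff from strike North: (7/8)·0 + (1/8)·(-5) = -5/8.

-5/8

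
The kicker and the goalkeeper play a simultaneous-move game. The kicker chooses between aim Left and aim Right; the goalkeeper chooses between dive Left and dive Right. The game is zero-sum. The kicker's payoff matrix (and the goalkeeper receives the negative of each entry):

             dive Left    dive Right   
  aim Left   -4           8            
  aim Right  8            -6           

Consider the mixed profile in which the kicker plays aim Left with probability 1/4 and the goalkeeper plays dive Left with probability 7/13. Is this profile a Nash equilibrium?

Given the kicker's mix p = 1/4, the goalkeeper's payoff from dive Left is -5 but from dive Right is 5/2. The goalkeeper strictly prefers dive Right, so the goalkeeper would not mix.
So the proposed profile is not a Nash equilibrium.

No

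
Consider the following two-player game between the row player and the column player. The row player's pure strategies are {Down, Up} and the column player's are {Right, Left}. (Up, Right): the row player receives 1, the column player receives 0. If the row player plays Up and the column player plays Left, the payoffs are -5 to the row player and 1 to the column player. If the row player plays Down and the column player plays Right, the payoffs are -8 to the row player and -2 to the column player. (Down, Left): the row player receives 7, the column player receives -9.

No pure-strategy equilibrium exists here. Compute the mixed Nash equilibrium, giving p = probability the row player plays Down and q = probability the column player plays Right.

The column player's indifference between Right and Left determines the row player's mixing probability p:
  the column player's expected payoff from Right: p·(-2) + (1−p)·0 = -2p
  the column player's expected payoff from Left: p·(-9) + (1−p)·1 = -10p + 1
  -2p = -10p + 1  ⇒  8p = 1  ⇒  p = 1/8.
The row player's indifference between Down and Up determines the column player's mixing probability q:
  the row player's payoff to Down: q·(-8) + (1−q)·7 = -15q + 7
  the row player's payoff to Up: q·1 + (1−q)·(-5) = 6q - 5
  -15q + 7 = 6q - 5  ⇒  -21q = -12  ⇒  q = 4/7.

p = 1/8, q = 4/7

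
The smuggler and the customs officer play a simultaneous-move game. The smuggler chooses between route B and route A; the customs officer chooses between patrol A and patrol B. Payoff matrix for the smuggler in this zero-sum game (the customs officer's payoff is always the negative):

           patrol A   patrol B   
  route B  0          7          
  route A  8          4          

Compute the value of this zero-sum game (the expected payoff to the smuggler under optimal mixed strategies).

v = 56/11

Set the smuggler's expected payoff from route B equal to that from route A:
  the smuggler's payoff from route B: q·0 + (1−q)·7 = -7q + 7
  the smuggler's payoff from route A: q·8 + (1−q)·4 = 4q + 4
  -7q + 7 = 4q + 4  ⇒  -11q = -3  ⇒  q = 3/11.
The value is the smuggler's expected payoff against this mix (using route B): (3/11)·0 + (8/11)·7 = 56/11.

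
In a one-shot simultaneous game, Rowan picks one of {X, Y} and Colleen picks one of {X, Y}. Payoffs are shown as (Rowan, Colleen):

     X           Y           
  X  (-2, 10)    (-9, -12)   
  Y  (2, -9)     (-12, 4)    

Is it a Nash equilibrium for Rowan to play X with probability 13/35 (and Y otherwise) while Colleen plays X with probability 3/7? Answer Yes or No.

Check Colleen's indifference given Rowan's mix p = 13/35:
  payoff from X = -68/35; payoff from Y = -68/35 — equal.
Check Rowan's indifference given Colleen's mix q = 3/7:
  payoff from X = -6; payoff from Y = -6 — equal.
Both players are indifferent, so neither can profitably deviate.

Yes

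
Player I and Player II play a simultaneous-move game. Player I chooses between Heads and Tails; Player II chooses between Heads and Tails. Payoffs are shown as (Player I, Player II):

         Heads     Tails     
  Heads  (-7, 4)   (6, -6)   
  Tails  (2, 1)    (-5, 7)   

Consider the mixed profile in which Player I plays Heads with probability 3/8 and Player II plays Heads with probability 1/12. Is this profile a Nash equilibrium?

No

Given Player II's mix q = 1/12, Player I's payoff from Heads is 59/12 but from Tails is -53/12. Player I strictly prefers Heads, so Player I would not mix.
So the proposed profile is not a Nash equilibrium.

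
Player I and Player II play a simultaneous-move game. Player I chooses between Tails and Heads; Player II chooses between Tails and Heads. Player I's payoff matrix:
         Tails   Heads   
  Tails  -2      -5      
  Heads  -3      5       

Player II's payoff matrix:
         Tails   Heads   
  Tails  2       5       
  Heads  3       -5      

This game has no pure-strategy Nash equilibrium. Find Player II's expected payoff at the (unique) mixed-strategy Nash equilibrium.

Set Player II's expected payoff from Tails equal to that from Heads:
  Player II's payoff to Tails: p·2 + (1−p)·3 = -p + 3
  Player II's payoff to Heads: p·5 + (1−p)·(-5) = 10p - 5
  -p + 3 = 10p - 5  ⇒  -11p = -8  ⇒  p = 8/11.
At equilibrium Player II is indifferent across columns, so Player II's payoff equals the payoff from Tails: (8/11)·2 + (3/11)·3 = 25/11.

25/11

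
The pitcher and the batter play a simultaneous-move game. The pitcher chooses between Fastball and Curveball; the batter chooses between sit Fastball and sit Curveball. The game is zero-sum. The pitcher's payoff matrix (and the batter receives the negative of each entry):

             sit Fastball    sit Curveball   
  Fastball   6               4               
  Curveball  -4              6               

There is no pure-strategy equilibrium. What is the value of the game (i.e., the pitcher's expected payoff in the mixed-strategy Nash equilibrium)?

The batter's mix must leave the pitcher indifferent between Fastball and Curveball.
  the pitcher's payoff from Fastball: q·6 + (1−q)·4 = 2q + 4
  the pitcher's payoff from Curveball: q·(-4) + (1−q)·6 = -10q + 6
  2q + 4 = -10q + 6  ⇒  12q = 2  ⇒  q = 1/6.
The value is the pitcher's expected payoff against this mix (using Fastball): (1/6)·6 + (5/6)·4 = 13/3.

v = 13/3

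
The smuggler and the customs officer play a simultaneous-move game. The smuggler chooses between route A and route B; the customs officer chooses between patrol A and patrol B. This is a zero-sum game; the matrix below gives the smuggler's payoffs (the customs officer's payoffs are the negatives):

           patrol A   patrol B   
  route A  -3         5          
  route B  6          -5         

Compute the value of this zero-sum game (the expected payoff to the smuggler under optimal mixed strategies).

v = 15/19

In a mixed equilibrium the smuggler is indifferent between route A and route B; this condition fixes q.
  the smuggler's payoff to route A: q·(-3) + (1−q)·5 = -8q + 5
  the smuggler's payoff to route B: q·6 + (1−q)·(-5) = 11q - 5
  -8q + 5 = 11q - 5  ⇒  -19q = -10  ⇒  q = 10/19.
The value is the smuggler's expected payoff against this mix (using route A): (10/19)·(-3) + (9/19)·5 = 15/19.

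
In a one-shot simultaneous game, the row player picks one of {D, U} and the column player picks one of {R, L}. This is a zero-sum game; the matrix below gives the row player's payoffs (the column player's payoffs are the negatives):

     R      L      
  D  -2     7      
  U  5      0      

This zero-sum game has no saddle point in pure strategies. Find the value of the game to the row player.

In a mixed equilibrium the row player is indifferent between D and U; this condition fixes q.
  the row player's expected payoff from D: q·(-2) + (1−q)·7 = -9q + 7
  the row player's expected payoff from U: q·5 + (1−q)·0 = 5q
  -9q + 7 = 5q  ⇒  -14q = -7  ⇒  q = 1/2.
The value is the row player's expected payoff against this mix (using D): (1/2)·(-2) + (1/2)·7 = 5/2.

v = 5/2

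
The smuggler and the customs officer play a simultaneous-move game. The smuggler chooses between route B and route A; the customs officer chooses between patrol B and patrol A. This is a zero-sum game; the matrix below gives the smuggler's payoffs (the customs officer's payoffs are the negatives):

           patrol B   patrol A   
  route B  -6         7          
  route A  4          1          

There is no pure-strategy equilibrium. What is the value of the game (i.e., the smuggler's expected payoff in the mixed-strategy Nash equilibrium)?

v = 17/8

For the smuggler to be willing to mix, the smuggler must be indifferent between route B and route A, which pins down the customs officer's mix.
  the smuggler's payoff from route B: q·(-6) + (1−q)·7 = -13q + 7
  the smuggler's payoff from route A: q·4 + (1−q)·1 = 3q + 1
  -13q + 7 = 3q + 1  ⇒  -16q = -6  ⇒  q = 3/8.
The value is the smuggler's expected payoff against this mix (using route B): (3/8)·(-6) + (5/8)·7 = 17/8.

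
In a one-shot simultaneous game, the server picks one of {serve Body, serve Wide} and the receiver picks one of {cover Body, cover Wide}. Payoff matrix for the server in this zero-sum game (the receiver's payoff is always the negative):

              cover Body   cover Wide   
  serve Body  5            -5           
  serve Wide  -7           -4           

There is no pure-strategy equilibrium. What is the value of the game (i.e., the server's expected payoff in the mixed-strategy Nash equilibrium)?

The server's indifference between serve Body and serve Wide determines the receiver's mixing probability q:
  the server's payoff to serve Body: q·5 + (1−q)·(-5) = 10q - 5
  the server's payoff to serve Wide: q·(-7) + (1−q)·(-4) = -3q - 4
  10q - 5 = -3q - 4  ⇒  13q = 1  ⇒  q = 1/13.
The value is the server's expected payoff against this mix (using serve Body): (1/13)·5 + (12/13)·(-5) = -55/13.

v = -55/13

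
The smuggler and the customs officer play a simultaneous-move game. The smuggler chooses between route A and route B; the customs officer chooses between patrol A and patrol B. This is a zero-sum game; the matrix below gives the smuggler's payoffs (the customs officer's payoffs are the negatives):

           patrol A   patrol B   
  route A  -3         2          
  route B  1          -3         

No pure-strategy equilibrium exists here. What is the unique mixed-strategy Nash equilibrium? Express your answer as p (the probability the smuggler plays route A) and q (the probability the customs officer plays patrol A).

p = 4/9, q = 5/9

The smuggler's mix must leave the customs officer indifferent between patrol A and patrol B.
  the customs officer's payoff from patrol A: p·3 + (1−p)·(-1) = 4p - 1
  the customs officer's payoff from patrol B: p·(-2) + (1−p)·3 = -5p + 3
  4p - 1 = -5p + 3  ⇒  9p = 4  ⇒  p = 4/9.
The smuggler's indifference between route A and route B determines the customs officer's mixing probability q:
  the smuggler's payoff to route A: q·(-3) + (1−q)·2 = -5q + 2
  the smuggler's payoff to route B: q·1 + (1−q)·(-3) = 4q - 3
  -5q + 2 = 4q - 3  ⇒  -9q = -5  ⇒  q = 5/9.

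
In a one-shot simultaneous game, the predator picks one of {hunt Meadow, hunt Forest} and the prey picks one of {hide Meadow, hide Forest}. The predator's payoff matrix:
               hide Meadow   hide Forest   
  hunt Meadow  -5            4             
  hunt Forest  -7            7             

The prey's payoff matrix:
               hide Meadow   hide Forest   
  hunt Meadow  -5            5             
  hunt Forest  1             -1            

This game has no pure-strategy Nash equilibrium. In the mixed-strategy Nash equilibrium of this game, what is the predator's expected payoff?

The prey's mix must leave the predator indifferent between hunt Meadow and hunt Forest.
  the predator's payoff from hunt Meadow: q·(-5) + (1−q)·4 = -9q + 4
  the predator's payoff from hunt Forest: q·(-7) + (1−q)·7 = -14q + 7
  -9q + 4 = -14q + 7  ⇒  5q = 3  ⇒  q = 3/5.
At equilibrium the predator is indifferent across rows, so the predator's payoff equals the payoff from hunt Meadow: (3/5)·(-5) + (2/5)·4 = -7/5.

-7/5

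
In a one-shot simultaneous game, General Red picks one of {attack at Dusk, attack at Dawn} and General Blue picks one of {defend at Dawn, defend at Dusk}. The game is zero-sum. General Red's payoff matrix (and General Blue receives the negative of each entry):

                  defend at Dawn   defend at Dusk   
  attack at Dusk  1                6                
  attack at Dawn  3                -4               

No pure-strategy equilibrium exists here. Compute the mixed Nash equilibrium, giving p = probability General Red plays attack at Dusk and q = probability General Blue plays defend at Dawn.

Set General Blue's expected payoff from defend at Dawn equal to that from defend at Dusk:
  General Blue's expected payoff from defend at Dawn: p·(-1) + (1−p)·(-3) = 2p - 3
  General Blue's expected payoff from defend at Dusk: p·(-6) + (1−p)·4 = -10p + 4
  2p - 3 = -10p + 4  ⇒  12p = 7  ⇒  p = 7/12.
In a mixed equilibrium General Red is indifferent between attack at Dusk and attack at Dawn; this condition fixes q.
  General Red's payoff from attack at Dusk: q·1 + (1−q)·6 = -5q + 6
  General Red's payoff from attack at Dawn: q·3 + (1−q)·(-4) = 7q - 4
  -5q + 6 = 7q - 4  ⇒  -12q = -10  ⇒  q = 5/6.

p = 7/12, q = 5/6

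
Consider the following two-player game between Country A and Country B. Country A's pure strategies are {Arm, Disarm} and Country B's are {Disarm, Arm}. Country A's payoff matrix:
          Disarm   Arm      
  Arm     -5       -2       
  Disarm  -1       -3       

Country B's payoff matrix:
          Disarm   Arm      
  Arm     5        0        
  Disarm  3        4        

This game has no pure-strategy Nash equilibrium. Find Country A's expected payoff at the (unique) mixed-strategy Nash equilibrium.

-13/5

Country A's indifference between Arm and Disarm determines Country B's mixing probability q:
  Country A's payoff from Arm: q·(-5) + (1−q)·(-2) = -3q - 2
  Country A's payoff from Disarm: q·(-1) + (1−q)·(-3) = 2q - 3
  -3q - 2 = 2q - 3  ⇒  -5q = -1  ⇒  q = 1/5.
At equilibrium Country A is indifferent across rows, so Country A's payoff equals the payoff from Arm: (1/5)·(-5) + (4/5)·(-2) = -13/5.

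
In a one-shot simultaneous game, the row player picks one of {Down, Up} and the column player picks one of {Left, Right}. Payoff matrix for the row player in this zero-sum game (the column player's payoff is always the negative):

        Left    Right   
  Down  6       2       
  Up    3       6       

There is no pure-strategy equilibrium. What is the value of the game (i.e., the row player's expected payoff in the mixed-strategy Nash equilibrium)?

v = 30/7

In a mixed equilibrium the row player is indifferent between Down and Up; this condition fixes q.
  the row player's expected payoff from Down: q·6 + (1−q)·2 = 4q + 2
  the row player's expected payoff from Up: q·3 + (1−q)·6 = -3q + 6
  4q + 2 = -3q + 6  ⇒  7q = 4  ⇒  q = 4/7.
The value is the row player's expected payoff against this mix (using Down): (4/7)·6 + (3/7)·2 = 30/7.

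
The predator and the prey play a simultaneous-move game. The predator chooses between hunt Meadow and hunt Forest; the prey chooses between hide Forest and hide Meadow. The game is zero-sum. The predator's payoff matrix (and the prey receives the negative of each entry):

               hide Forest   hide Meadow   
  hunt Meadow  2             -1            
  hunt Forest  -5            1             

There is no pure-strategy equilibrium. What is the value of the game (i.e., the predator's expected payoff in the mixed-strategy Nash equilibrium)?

v = -1/3

Set the predator's expected payoff from hunt Meadow equal to that from hunt Forest:
  the predator's expected payoff from hunt Meadow: q·2 + (1−q)·(-1) = 3q - 1
  the predator's expected payoff from hunt Forest: q·(-5) + (1−q)·1 = -6q + 1
  3q - 1 = -6q + 1  ⇒  9q = 2  ⇒  q = 2/9.
The value is the predator's expected payoff against this mix (using hunt Meadow): (2/9)·2 + (7/9)·(-1) = -1/3.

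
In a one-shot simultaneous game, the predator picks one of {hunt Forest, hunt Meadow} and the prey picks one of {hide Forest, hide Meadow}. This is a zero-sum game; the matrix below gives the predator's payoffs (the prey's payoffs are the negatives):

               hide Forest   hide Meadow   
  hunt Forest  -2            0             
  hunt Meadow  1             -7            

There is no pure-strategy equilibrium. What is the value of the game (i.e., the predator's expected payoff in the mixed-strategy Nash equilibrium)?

v = -7/5

The predator's indifference between hunt Forest and hunt Meadow determines the prey's mixing probability q:
  the predator's payoff to hunt Forest: q·(-2) + (1−q)·0 = -2q
  the predator's payoff to hunt Meadow: q·1 + (1−q)·(-7) = 8q - 7
  -2q = 8q - 7  ⇒  -10q = -7  ⇒  q = 7/10.
The value is the predator's expected payoff against this mix (using hunt Forest): (7/10)·(-2) + (3/10)·0 = -7/5.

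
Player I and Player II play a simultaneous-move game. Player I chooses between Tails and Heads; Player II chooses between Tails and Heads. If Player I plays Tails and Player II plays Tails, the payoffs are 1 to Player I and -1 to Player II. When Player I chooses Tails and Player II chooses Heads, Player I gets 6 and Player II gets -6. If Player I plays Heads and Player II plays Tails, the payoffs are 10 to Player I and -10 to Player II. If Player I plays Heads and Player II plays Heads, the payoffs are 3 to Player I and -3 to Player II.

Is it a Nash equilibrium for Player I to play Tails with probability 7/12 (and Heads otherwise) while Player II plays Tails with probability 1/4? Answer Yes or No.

Check Player II's indifference given Player I's mix p = 7/12:
  payoff from Tails = -19/4; payoff from Heads = -19/4 — equal.
Check Player I's indifference given Player II's mix q = 1/4:
  payoff from Tails = 19/4; payoff from Heads = 19/4 — equal.
Both players are indifferent, so neither can profitably deviate.

Yes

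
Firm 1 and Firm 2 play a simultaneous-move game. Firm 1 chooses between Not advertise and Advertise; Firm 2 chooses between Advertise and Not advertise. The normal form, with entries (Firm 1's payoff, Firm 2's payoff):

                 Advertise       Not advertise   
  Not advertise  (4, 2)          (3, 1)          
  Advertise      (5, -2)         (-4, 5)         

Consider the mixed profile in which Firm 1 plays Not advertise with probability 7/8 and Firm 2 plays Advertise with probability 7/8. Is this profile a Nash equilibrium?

Check Firm 2's indifference given Firm 1's mix p = 7/8:
  payoff from Advertise = 3/2; payoff from Not advertise = 3/2 — equal.
Check Firm 1's indifference given Firm 2's mix q = 7/8:
  payoff from Not advertise = 31/8; payoff from Advertise = 31/8 — equal.
Both players are indifferent, so neither can profitably deviate.

Yes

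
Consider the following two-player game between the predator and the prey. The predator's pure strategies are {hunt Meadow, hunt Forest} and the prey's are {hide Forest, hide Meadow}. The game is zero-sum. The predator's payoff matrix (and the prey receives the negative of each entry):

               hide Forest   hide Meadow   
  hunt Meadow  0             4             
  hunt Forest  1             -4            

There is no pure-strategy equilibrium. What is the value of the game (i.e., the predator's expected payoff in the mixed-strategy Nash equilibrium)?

Set the predator's expected payoff from hunt Meadow equal to that from hunt Forest:
  the predator's payoff from hunt Meadow: q·0 + (1−q)·4 = -4q + 4
  the predator's payoff from hunt Forest: q·1 + (1−q)·(-4) = 5q - 4
  -4q + 4 = 5q - 4  ⇒  -9q = -8  ⇒  q = 8/9.
The value is the predator's expected payoff against this mix (using hunt Meadow): (8/9)·0 + (1/9)·4 = 4/9.

v = 4/9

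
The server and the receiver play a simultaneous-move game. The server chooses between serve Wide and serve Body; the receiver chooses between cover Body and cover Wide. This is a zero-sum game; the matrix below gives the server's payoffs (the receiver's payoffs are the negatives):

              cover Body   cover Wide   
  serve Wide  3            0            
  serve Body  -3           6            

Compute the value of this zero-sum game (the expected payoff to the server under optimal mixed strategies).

The server's indifference between serve Wide and serve Body determines the receiver's mixing probability q:
  the server's expected payoff from serve Wide: q·3 + (1−q)·0 = 3q
  the server's expected payoff from serve Body: q·(-3) + (1−q)·6 = -9q + 6
  3q = -9q + 6  ⇒  12q = 6  ⇒  q = 1/2.
The value is the server's expected payoff against this mix (using serve Wide): (1/2)·3 + (1/2)·0 = 3/2.

v = 3/2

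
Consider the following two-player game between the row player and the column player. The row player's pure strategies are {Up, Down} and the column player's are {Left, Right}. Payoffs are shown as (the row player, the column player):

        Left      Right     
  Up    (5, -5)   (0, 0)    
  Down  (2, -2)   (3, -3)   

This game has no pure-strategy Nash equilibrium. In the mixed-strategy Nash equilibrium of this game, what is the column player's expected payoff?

In a mixed equilibrium the column player is indifferent between Left and Right; this condition fixes p.
  the column player's payoff from Left: p·(-5) + (1−p)·(-2) = -3p - 2
  the column player's payoff from Right: p·0 + (1−p)·(-3) = 3p - 3
  -3p - 2 = 3p - 3  ⇒  -6p = -1  ⇒  p = 1/6.
At equilibrium the column player is indifferent across columns, so the column player's payoff equals the payoff from Left: (1/6)·(-5) + (5/6)·(-2) = -5/2.

-5/2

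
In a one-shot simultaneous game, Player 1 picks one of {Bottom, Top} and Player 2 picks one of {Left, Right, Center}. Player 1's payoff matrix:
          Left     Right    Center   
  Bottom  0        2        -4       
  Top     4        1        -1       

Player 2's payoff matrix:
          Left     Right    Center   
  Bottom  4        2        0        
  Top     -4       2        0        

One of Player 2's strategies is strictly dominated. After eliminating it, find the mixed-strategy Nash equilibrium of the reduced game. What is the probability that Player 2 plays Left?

q = 1/5

Player 2's strategy Center is strictly dominated by Right: 2 > 0 and 2 > 0. Eliminate Center.
For Player 1 to be willing to mix, Player 1 must be indifferent between Bottom and Top, which pins down Player 2's mix.
  Player 1's payoff from Bottom: q·0 + (1−q)·2 = -2q + 2
  Player 1's payoff from Top: q·4 + (1−q)·1 = 3q + 1
  -2q + 2 = 3q + 1  ⇒  -5q = -1  ⇒  q = 1/5.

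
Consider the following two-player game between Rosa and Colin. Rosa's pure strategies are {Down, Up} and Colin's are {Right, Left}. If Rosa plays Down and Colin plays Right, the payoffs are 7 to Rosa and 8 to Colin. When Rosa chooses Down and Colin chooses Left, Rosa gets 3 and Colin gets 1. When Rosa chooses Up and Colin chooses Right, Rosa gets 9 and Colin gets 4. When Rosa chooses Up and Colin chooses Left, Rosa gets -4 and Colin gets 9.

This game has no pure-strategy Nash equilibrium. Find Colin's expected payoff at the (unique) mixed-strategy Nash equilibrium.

17/3

Rosa's mix must leave Colin indifferent between Right and Left.
  Colin's payoff to Right: p·8 + (1−p)·4 = 4p + 4
  Colin's payoff to Left: p·1 + (1−p)·9 = -8p + 9
  4p + 4 = -8p + 9  ⇒  12p = 5  ⇒  p = 5/12.
At equilibrium Colin is indifferent across columns, so Colin's payoff equals the payoff from Right: (5/12)·8 + (7/12)·4 = 17/3.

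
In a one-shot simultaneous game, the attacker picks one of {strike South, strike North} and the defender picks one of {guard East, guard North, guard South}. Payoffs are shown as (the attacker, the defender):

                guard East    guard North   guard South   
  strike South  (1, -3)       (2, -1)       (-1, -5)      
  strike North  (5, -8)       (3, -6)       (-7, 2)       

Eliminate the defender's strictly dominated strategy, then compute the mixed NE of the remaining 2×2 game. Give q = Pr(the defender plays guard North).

q = 6/7

The defender's strategy guard East is strictly dominated by guard North: -1 > -3 and -6 > -8. Eliminate guard East.
The defender's mix must leave the attacker indifferent between strike South and strike North.
  the attacker's expected payoff from strike South: q·2 + (1−q)·(-1) = 3q - 1
  the attacker's expected payoff from strike North: q·3 + (1−q)·(-7) = 10q - 7
  3q - 1 = 10q - 7  ⇒  -7q = -6  ⇒  q = 6/7.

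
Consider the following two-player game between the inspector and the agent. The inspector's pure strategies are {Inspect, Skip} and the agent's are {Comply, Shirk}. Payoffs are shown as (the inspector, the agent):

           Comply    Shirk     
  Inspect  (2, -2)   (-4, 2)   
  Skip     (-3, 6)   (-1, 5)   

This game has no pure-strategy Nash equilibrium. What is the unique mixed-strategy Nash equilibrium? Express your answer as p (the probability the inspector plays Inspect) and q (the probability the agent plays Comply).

p = 1/5, q = 3/8

The inspector's mix must leave the agent indifferent between Comply and Shirk.
  the agent's payoff from Comply: p·(-2) + (1−p)·6 = -8p + 6
  the agent's payoff from Shirk: p·2 + (1−p)·5 = -3p + 5
  -8p + 6 = -3p + 5  ⇒  -5p = -1  ⇒  p = 1/5.
The inspector's indifference between Inspect and Skip determines the agent's mixing probability q:
  the inspector's expected payoff from Inspect: q·2 + (1−q)·(-4) = 6q - 4
  the inspector's expected payoff from Skip: q·(-3) + (1−q)·(-1) = -2q - 1
  6q - 4 = -2q - 1  ⇒  8q = 3  ⇒  q = 3/8.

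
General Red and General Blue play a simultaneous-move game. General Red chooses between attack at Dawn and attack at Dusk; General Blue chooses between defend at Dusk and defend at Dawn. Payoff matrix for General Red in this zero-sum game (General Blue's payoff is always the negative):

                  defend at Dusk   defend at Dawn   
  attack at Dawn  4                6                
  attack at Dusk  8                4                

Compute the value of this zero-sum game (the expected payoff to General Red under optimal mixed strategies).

v = 16/3

Set General Red's expected payoff from attack at Dawn equal to that from attack at Dusk:
  General Red's expected payoff from attack at Dawn: q·4 + (1−q)·6 = -2q + 6
  General Red's expected payoff from attack at Dusk: q·8 + (1−q)·4 = 4q + 4
  -2q + 6 = 4q + 4  ⇒  -6q = -2  ⇒  q = 1/3.
The value is General Red's expected payoff against this mix (using attack at Dawn): (1/3)·4 + (2/3)·6 = 16/3.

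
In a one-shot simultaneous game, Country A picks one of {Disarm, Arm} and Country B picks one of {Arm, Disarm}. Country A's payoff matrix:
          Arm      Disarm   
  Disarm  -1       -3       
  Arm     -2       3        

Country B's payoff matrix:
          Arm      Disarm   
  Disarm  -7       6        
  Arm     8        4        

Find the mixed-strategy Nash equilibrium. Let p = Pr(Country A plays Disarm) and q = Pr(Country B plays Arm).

p = 4/17, q = 6/7

Country A's mix must leave Country B indifferent between Arm and Disarm.
  Country B's payoff from Arm: p·(-7) + (1−p)·8 = -15p + 8
  Country B's payoff from Disarm: p·6 + (1−p)·4 = 2p + 4
  -15p + 8 = 2p + 4  ⇒  -17p = -4  ⇒  p = 4/17.
For Country A to be willing to mix, Country A must be indifferent between Disarm and Arm, which pins down Country B's mix.
  Country A's payoff from Disarm: q·(-1) + (1−q)·(-3) = 2q - 3
  Country A's payoff from Arm: q·(-2) + (1−q)·3 = -5q + 3
  2q - 3 = -5q + 3  ⇒  7q = 6  ⇒  q = 6/7.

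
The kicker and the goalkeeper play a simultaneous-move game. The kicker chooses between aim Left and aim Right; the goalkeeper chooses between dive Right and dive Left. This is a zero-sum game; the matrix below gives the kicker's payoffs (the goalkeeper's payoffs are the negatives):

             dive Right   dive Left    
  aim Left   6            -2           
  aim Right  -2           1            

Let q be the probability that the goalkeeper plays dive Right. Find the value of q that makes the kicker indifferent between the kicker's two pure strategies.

The kicker's indifference between aim Left and aim Right determines the goalkeeper's mixing probability q:
  the kicker's payoff to aim Left: q·6 + (1−q)·(-2) = 8q - 2
  the kicker's payoff to aim Right: q·(-2) + (1−q)·1 = -3q + 1
  8q - 2 = -3q + 1  ⇒  11q = 3  ⇒  q = 3/11.

q = 3/11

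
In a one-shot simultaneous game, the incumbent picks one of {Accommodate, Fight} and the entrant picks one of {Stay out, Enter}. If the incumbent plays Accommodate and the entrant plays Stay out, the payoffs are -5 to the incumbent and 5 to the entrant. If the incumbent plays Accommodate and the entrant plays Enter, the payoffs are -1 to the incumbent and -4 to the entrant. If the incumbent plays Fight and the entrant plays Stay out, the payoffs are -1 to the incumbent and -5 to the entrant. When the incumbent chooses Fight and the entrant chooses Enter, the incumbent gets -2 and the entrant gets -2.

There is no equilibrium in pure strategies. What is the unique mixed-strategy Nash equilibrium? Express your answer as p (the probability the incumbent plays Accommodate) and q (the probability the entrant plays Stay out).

Set the entrant's expected payoff from Stay out equal to that from Enter:
  the entrant's expected payoff from Stay out: p·5 + (1−p)·(-5) = 10p - 5
  the entrant's expected payoff from Enter: p·(-4) + (1−p)·(-2) = -2p - 2
  10p - 5 = -2p - 2  ⇒  12p = 3  ⇒  p = 1/4.
The entrant's mix must leave the incumbent indifferent between Accommodate and Fight.
  the incumbent's payoff to Accommodate: q·(-5) + (1−q)·(-1) = -4q - 1
  the incumbent's payoff to Fight: q·(-1) + (1−q)·(-2) = q - 2
  -4q - 1 = q - 2  ⇒  -5q = -1  ⇒  q = 1/5.

p = 1/4, q = 1/5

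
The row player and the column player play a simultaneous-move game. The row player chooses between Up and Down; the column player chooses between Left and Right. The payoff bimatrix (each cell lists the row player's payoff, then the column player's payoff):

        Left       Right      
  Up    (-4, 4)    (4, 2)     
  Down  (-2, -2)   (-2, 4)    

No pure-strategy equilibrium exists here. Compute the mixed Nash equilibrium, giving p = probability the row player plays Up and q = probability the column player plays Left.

For the column player to be willing to mix, the column player must be indifferent between Left and Right, which pins down the row player's mix.
  the column player's expected payoff from Left: p·4 + (1−p)·(-2) = 6p - 2
  the column player's expected payoff from Right: p·2 + (1−p)·4 = -2p + 4
  6p - 2 = -2p + 4  ⇒  8p = 6  ⇒  p = 3/4.
In a mixed equilibrium the row player is indifferent between Up and Down; this condition fixes q.
  the row player's payoff to Up: q·(-4) + (1−q)·4 = -8q + 4
  the row player's payoff to Down: q·(-2) + (1−q)·(-2) = -2
  -8q + 4 = -2  ⇒  -8q = -6  ⇒  q = 3/4.

p = 3/4, q = 3/4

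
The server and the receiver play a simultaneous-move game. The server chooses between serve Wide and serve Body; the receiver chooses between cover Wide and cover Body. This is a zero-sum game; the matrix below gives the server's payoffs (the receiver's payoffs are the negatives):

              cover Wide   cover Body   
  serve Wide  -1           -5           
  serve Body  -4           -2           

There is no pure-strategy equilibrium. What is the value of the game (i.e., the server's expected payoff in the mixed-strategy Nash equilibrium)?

Set the server's expected payoff from serve Wide equal to that from serve Body:
  the server's payoff to serve Wide: q·(-1) + (1−q)·(-5) = 4q - 5
  the server's payoff to serve Body: q·(-4) + (1−q)·(-2) = -2q - 2
  4q - 5 = -2q - 2  ⇒  6q = 3  ⇒  q = 1/2.
The value is the server's expected payoff against this mix (using serve Wide): (1/2)·(-1) + (1/2)·(-5) = -3.

v = -3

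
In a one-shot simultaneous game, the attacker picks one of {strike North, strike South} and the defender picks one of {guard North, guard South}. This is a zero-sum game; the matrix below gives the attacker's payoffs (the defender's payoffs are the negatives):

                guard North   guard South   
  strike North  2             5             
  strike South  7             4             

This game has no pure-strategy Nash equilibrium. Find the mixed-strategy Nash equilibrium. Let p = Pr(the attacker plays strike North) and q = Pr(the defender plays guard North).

Set the defender's expected payoff from guard North equal to that from guard South:
  the defender's payoff to guard North: p·(-2) + (1−p)·(-7) = 5p - 7
  the defender's payoff to guard South: p·(-5) + (1−p)·(-4) = -p - 4
  5p - 7 = -p - 4  ⇒  6p = 3  ⇒  p = 1/2.
Set the attacker's expected payoff from strike North equal to that from strike South:
  the attacker's expected payoff from strike North: q·2 + (1−q)·5 = -3q + 5
  the attacker's expected payoff from strike South: q·7 + (1−q)·4 = 3q + 4
  -3q + 5 = 3q + 4  ⇒  -6q = -1  ⇒  q = 1/6.

p = 1/2, q = 1/6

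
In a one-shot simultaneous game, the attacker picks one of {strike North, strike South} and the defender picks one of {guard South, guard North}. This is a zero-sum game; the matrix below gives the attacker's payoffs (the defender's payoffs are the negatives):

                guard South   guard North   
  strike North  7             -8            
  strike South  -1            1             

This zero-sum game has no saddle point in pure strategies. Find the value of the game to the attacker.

v = -1/17

For the attacker to be willing to mix, the attacker must be indifferent between strike North and strike South, which pins down the defender's mix.
  the attacker's payoff to strike North: q·7 + (1−q)·(-8) = 15q - 8
  the attacker's payoff to strike South: q·(-1) + (1−q)·1 = -2q + 1
  15q - 8 = -2q + 1  ⇒  17q = 9  ⇒  q = 9/17.
The value is the attacker's expected payoff against this mix (using strike North): (9/17)·7 + (8/17)·(-8) = -1/17.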